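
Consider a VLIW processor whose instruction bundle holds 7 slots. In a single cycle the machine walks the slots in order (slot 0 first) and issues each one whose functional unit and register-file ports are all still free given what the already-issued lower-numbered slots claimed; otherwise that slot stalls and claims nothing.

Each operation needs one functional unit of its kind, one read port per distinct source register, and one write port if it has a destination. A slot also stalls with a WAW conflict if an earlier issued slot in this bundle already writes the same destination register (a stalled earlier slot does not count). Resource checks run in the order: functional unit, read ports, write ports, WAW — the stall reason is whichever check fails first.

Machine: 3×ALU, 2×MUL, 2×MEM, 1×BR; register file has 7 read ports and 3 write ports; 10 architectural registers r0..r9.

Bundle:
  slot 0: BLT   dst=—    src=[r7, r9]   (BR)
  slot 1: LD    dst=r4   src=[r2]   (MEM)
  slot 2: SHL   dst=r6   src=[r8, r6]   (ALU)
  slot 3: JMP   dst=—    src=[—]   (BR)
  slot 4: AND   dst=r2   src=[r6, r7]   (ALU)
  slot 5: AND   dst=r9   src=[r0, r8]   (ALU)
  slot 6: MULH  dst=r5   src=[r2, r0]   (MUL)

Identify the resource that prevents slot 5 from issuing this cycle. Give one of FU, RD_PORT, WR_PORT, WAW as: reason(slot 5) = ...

reason(slot 5) = RD_PORT

[0] BR needs rd=2 wr=0: ok; after: ALU=3 MUL=2 MEM=2 BR=0, R=5, W=3
[1] MEM needs rd=1 wr=1: ok; after: ALU=3 MUL=2 MEM=1 BR=0, R=4, W=2
[2] ALU needs rd=2 wr=1: ok; after: ALU=2 MUL=2 MEM=1 BR=0, R=2, W=1
[3] BR needs rd=0 wr=0: FU; after: ALU=2 MUL=2 MEM=1 BR=0, R=2, W=1
[4] ALU needs rd=2 wr=1: ok; after: ALU=1 MUL=2 MEM=1 BR=0, R=0, W=0
[5] ALU needs rd=2 wr=1: RD_PORT; after: ALU=1 MUL=2 MEM=1 BR=0, R=0, W=0
[6] MUL needs rd=2 wr=1: RD_PORT; after: ALU=1 MUL=2 MEM=1 BR=0, R=0, W=0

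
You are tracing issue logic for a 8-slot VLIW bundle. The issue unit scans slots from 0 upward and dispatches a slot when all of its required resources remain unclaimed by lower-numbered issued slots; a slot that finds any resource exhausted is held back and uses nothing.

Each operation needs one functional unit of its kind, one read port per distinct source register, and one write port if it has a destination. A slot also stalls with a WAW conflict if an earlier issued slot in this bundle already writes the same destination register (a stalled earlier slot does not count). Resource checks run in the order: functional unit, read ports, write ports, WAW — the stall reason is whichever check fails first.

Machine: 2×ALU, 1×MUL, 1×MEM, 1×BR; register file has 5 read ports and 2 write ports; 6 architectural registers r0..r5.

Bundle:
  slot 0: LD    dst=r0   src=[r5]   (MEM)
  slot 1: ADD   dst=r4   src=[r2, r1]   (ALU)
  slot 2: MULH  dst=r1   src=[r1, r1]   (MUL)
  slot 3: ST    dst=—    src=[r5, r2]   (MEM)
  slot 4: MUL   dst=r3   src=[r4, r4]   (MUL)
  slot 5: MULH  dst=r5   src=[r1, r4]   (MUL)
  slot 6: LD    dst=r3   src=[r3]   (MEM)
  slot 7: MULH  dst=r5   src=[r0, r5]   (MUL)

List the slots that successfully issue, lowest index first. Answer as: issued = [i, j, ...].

issued = [0, 1]

slot 0 (MEM): ISSUE — free A2,Mu1,Ld0,B1 rp4 wp1
slot 1 (ALU): ISSUE — free A1,Mu1,Ld0,B1 rp2 wp0
slot 2 (MUL): stall WR_PORT — free A1,Mu1,Ld0,B1 rp2 wp0
slot 3 (MEM): stall FU — free A1,Mu1,Ld0,B1 rp2 wp0
slot 4 (MUL): stall WR_PORT — free A1,Mu1,Ld0,B1 rp2 wp0
slot 5 (MUL): stall WR_PORT — free A1,Mu1,Ld0,B1 rp2 wp0
slot 6 (MEM): stall FU — free A1,Mu1,Ld0,B1 rp2 wp0
slot 7 (MUL): stall WR_PORT — free A1,Mu1,Ld0,B1 rp2 wp0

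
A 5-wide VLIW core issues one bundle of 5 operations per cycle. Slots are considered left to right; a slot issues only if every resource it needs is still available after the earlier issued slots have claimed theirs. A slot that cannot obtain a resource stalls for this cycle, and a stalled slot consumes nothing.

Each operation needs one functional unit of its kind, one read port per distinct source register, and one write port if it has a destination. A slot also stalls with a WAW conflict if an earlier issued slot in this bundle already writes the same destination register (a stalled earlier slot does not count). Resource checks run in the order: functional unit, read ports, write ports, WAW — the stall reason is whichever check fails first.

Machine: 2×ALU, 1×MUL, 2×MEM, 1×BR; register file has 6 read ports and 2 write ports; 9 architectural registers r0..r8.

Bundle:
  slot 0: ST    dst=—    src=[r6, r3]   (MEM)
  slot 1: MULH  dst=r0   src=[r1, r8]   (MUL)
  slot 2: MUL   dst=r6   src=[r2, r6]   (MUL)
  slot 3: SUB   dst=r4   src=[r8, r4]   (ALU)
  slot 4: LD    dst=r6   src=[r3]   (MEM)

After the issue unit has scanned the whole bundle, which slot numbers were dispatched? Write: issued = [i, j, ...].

issued = [0, 1, 3]

  0. MEM ⇒ go  {2A/1Mu/1Ld/1B | 4r 2w}
  1. MUL→r0 ⇒ go  {2A/0Mu/1Ld/1B | 2r 1w}
  2. MUL→r6 ⇒ no(FU)  {2A/0Mu/1Ld/1B | 2r 1w}
  3. ALU→r4 ⇒ go  {1A/0Mu/1Ld/1B | 0r 0w}
  4. MEM→r6 ⇒ no(RD_PORT)  {1A/0Mu/1Ld/1B | 0r 0w}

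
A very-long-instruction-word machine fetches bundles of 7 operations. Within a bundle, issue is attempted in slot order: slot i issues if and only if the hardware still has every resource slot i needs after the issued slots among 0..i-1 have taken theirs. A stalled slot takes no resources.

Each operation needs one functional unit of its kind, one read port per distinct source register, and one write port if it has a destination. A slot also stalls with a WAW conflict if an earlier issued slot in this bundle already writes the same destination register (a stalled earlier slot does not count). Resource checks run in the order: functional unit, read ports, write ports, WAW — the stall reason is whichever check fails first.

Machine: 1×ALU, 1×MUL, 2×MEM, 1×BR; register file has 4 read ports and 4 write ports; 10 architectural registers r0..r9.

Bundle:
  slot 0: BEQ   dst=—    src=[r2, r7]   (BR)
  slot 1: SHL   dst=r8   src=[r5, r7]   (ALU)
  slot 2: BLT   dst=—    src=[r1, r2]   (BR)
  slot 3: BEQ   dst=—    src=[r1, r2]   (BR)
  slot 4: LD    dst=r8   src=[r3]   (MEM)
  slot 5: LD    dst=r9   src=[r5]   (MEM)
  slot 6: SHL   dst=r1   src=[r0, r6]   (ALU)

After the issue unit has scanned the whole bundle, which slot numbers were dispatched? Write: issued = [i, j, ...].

issued = [0, 1]

  0. BR ⇒ go  {1A/1Mu/2Ld/0B | 2r 4w}
  1. ALU→r8 ⇒ go  {0A/1Mu/2Ld/0B | 0r 3w}
  2. BR ⇒ no(FU)  {0A/1Mu/2Ld/0B | 0r 3w}
  3. BR ⇒ no(FU)  {0A/1Mu/2Ld/0B | 0r 3w}
  4. MEM→r8 ⇒ no(RD_PORT)  {0A/1Mu/2Ld/0B | 0r 3w}
  5. MEM→r9 ⇒ no(RD_PORT)  {0A/1Mu/2Ld/0B | 0r 3w}
  6. ALU→r1 ⇒ no(FU)  {0A/1Mu/2Ld/0B | 0r 3w}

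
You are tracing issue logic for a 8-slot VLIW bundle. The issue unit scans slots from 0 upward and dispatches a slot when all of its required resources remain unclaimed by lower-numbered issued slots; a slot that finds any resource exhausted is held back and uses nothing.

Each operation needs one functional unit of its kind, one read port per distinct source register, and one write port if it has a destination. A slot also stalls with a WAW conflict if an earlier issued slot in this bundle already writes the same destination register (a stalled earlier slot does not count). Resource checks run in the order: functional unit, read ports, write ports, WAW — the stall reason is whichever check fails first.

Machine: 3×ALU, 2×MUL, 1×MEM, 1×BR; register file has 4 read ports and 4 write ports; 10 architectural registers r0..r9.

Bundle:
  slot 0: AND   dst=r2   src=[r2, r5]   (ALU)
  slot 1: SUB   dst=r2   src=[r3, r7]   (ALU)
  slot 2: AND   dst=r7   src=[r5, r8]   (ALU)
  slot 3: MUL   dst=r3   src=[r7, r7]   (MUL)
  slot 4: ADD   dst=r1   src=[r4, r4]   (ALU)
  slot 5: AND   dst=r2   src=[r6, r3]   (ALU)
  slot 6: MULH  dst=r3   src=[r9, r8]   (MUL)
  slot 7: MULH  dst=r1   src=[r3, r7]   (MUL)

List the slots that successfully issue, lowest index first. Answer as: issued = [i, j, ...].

issued = [0, 2]

slot 0 (ALU): ISSUE — free A2,Mu2,Ld1,B1 rp2 wp3
slot 1 (ALU): stall WAW — free A2,Mu2,Ld1,B1 rp2 wp3
slot 2 (ALU): ISSUE — free A1,Mu2,Ld1,B1 rp0 wp2
slot 3 (MUL): stall RD_PORT — free A1,Mu2,Ld1,B1 rp0 wp2
slot 4 (ALU): stall RD_PORT — free A1,Mu2,Ld1,B1 rp0 wp2
slot 5 (ALU): stall RD_PORT — free A1,Mu2,Ld1,B1 rp0 wp2
slot 6 (MUL): stall RD_PORT — free A1,Mu2,Ld1,B1 rp0 wp2
slot 7 (MUL): stall RD_PORT — free A1,Mu2,Ld1,B1 rp0 wp2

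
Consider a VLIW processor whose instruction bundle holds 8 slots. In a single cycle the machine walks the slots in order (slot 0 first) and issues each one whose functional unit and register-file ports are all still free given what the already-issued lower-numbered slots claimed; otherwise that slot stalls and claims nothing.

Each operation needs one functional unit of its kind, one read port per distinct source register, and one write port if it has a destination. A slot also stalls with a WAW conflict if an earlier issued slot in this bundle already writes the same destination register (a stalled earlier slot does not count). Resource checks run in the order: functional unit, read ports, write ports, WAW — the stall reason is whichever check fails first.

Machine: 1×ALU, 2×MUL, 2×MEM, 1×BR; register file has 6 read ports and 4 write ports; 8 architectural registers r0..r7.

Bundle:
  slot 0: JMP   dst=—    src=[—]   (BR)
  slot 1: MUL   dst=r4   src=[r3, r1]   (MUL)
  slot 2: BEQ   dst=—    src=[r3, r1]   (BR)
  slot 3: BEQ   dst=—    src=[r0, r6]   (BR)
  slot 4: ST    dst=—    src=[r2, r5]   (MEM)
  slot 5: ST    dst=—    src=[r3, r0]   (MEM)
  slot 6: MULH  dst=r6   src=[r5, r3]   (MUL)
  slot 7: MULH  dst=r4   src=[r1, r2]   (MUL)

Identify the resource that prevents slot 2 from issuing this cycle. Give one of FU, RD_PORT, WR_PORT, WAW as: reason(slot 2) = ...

reason(slot 2) = FU

  0. BR ⇒ go  {1A/2Mu/2Ld/0B | 6r 4w}
  1. MUL→r4 ⇒ go  {1A/1Mu/2Ld/0B | 4r 3w}
  2. BR ⇒ no(FU)  {1A/1Mu/2Ld/0B | 4r 3w}
  3. BR ⇒ no(FU)  {1A/1Mu/2Ld/0B | 4r 3w}
  4. MEM ⇒ go  {1A/1Mu/1Ld/0B | 2r 3w}
  5. MEM ⇒ go  {1A/1Mu/0Ld/0B | 0r 3w}
  6. MUL→r6 ⇒ no(RD_PORT)  {1A/1Mu/0Ld/0B | 0r 3w}
  7. MUL→r4 ⇒ no(RD_PORT)  {1A/1Mu/0Ld/0B | 0r 3w}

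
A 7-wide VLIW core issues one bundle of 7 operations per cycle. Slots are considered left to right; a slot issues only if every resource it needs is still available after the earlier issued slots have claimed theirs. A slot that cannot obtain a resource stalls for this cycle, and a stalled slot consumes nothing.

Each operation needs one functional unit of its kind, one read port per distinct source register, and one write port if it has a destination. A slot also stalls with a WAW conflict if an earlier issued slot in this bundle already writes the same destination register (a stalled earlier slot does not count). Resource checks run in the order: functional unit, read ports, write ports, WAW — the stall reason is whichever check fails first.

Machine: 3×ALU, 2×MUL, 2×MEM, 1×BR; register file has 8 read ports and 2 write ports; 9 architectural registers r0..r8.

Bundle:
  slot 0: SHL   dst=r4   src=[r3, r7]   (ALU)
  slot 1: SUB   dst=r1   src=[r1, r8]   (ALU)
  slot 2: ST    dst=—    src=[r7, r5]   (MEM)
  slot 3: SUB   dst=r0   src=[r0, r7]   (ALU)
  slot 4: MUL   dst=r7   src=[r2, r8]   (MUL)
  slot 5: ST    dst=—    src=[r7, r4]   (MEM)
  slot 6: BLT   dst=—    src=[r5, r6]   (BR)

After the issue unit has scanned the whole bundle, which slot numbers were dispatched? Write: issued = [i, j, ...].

(0) want 1×ALU +2rd +1wr — yes → AL2|MU2|ME2|BR1|rd6|wr1
(1) want 1×ALU +2rd +1wr — yes → AL1|MU2|ME2|BR1|rd4|wr0
(2) want 1×MEM +2rd +0wr — yes → AL1|MU2|ME1|BR1|rd2|wr0
(3) want 1×ALU +2rd +1wr — WR_PORT → AL1|MU2|ME1|BR1|rd2|wr0
(4) want 1×MUL +2rd +1wr — WR_PORT → AL1|MU2|ME1|BR1|rd2|wr0
(5) want 1×MEM +2rd +0wr — yes → AL1|MU2|ME0|BR1|rd0|wr0
(6) want 1×BR +2rd +0wr — RD_PORT → AL1|MU2|ME0|BR1|rd0|wr0

issued = [0, 1, 2, 5]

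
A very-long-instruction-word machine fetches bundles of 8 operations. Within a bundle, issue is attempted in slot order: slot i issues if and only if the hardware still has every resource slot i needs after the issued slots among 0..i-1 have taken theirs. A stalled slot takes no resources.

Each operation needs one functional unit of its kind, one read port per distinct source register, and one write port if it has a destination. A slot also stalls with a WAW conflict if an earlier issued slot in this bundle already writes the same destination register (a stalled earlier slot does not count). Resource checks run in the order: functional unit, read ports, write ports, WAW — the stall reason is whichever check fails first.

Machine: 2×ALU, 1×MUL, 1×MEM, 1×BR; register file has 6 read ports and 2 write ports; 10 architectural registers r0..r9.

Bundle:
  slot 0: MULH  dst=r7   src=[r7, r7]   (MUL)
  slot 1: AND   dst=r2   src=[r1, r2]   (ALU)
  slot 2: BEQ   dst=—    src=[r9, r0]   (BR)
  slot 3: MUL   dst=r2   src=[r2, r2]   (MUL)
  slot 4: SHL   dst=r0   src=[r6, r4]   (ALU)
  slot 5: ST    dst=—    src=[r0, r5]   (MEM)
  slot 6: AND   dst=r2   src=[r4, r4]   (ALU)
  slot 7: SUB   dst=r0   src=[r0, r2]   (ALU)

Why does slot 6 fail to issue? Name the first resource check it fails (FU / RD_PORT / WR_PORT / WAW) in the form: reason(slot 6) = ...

#0 MUL src=r7,r7 dispatched  <A:2 Mu:0 Ld:1 B:1 rd:5 wr:1>
#1 ALU src=r1,r2 dispatched  <A:1 Mu:0 Ld:1 B:1 rd:3 wr:0>
#2 BR src=r9,r0 dispatched  <A:1 Mu:0 Ld:1 B:0 rd:1 wr:0>
#3 MUL src=r2,r2 held:FU  <A:1 Mu:0 Ld:1 B:0 rd:1 wr:0>
#4 ALU src=r6,r4 held:RD_PORT  <A:1 Mu:0 Ld:1 B:0 rd:1 wr:0>
#5 MEM src=r0,r5 held:RD_PORT  <A:1 Mu:0 Ld:1 B:0 rd:1 wr:0>
#6 ALU src=r4,r4 held:WR_PORT  <A:1 Mu:0 Ld:1 B:0 rd:1 wr:0>
#7 ALU src=r0,r2 held:RD_PORT  <A:1 Mu:0 Ld:1 B:0 rd:1 wr:0>

reason(slot 6) = WR_PORT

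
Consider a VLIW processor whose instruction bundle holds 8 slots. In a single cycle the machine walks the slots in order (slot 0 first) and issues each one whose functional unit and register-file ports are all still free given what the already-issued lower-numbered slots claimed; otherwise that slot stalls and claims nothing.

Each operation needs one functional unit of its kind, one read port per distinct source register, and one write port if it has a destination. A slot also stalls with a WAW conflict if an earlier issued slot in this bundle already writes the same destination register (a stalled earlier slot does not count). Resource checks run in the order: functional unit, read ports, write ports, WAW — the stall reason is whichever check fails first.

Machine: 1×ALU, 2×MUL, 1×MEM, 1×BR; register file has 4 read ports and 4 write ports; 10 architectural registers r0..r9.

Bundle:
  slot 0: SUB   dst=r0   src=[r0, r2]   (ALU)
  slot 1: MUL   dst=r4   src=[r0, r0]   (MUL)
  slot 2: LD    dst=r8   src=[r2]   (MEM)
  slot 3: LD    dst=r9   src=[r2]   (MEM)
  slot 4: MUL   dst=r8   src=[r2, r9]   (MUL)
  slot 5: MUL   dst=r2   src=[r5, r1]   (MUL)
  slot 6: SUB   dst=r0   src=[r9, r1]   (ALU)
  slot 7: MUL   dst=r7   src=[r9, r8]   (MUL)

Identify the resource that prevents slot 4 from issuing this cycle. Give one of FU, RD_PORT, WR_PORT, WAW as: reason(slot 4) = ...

reason(slot 4) = RD_PORT

#0 ALU src=r0,r2 dispatched  <A:0 Mu:2 Ld:1 B:1 rd:2 wr:3>
#1 MUL src=r0,r0 dispatched  <A:0 Mu:1 Ld:1 B:1 rd:1 wr:2>
#2 MEM src=r2 dispatched  <A:0 Mu:1 Ld:0 B:1 rd:0 wr:1>
#3 MEM src=r2 held:FU  <A:0 Mu:1 Ld:0 B:1 rd:0 wr:1>
#4 MUL src=r2,r9 held:RD_PORT  <A:0 Mu:1 Ld:0 B:1 rd:0 wr:1>
#5 MUL src=r5,r1 held:RD_PORT  <A:0 Mu:1 Ld:0 B:1 rd:0 wr:1>
#6 ALU src=r9,r1 held:FU  <A:0 Mu:1 Ld:0 B:1 rd:0 wr:1>
#7 MUL src=r9,r8 held:RD_PORT  <A:0 Mu:1 Ld:0 B:1 rd:0 wr:1>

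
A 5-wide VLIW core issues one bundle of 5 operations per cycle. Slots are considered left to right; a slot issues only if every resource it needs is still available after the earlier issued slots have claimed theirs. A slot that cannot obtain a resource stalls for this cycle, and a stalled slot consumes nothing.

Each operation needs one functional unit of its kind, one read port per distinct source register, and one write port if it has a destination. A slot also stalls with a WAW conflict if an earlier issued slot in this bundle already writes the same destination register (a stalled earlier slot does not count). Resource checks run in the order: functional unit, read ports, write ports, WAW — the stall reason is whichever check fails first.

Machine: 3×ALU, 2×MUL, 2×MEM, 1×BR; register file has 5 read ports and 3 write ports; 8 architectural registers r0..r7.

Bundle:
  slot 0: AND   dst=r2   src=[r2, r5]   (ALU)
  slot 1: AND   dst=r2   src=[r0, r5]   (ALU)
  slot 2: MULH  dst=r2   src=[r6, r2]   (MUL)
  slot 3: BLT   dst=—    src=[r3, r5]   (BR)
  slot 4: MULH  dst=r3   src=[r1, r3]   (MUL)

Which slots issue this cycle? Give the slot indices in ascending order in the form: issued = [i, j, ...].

issued = [0, 3]

slot 0 (ALU): ISSUE — free A2,Mu2,Ld2,B1 rp3 wp2
slot 1 (ALU): stall WAW — free A2,Mu2,Ld2,B1 rp3 wp2
slot 2 (MUL): stall WAW — free A2,Mu2,Ld2,B1 rp3 wp2
slot 3 (BR): ISSUE — free A2,Mu2,Ld2,B0 rp1 wp2
slot 4 (MUL): stall RD_PORT — free A2,Mu2,Ld2,B0 rp1 wp2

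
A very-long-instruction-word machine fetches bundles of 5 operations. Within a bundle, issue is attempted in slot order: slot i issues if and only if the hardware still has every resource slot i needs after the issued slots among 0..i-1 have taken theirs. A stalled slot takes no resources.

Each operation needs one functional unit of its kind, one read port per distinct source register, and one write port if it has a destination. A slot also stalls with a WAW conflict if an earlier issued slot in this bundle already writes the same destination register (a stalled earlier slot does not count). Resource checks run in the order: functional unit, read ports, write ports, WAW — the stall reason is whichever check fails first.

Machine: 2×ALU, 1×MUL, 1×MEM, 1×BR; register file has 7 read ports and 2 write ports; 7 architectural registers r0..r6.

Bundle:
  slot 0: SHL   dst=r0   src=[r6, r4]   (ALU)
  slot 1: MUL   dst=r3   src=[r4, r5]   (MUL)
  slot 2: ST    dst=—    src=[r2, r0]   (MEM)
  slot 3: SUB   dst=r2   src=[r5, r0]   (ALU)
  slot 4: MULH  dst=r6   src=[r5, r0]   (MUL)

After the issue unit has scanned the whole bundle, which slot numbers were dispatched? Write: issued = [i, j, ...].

issued = [0, 1, 2]

(0) want 1×ALU +2rd +1wr — yes → AL1|MU1|ME1|BR1|rd5|wr1
(1) want 1×MUL +2rd +1wr — yes → AL1|MU0|ME1|BR1|rd3|wr0
(2) want 1×MEM +2rd +0wr — yes → AL1|MU0|ME0|BR1|rd1|wr0
(3) want 1×ALU +2rd +1wr — RD_PORT → AL1|MU0|ME0|BR1|rd1|wr0
(4) want 1×MUL +2rd +1wr — FU → AL1|MU0|ME0|BR1|rd1|wr0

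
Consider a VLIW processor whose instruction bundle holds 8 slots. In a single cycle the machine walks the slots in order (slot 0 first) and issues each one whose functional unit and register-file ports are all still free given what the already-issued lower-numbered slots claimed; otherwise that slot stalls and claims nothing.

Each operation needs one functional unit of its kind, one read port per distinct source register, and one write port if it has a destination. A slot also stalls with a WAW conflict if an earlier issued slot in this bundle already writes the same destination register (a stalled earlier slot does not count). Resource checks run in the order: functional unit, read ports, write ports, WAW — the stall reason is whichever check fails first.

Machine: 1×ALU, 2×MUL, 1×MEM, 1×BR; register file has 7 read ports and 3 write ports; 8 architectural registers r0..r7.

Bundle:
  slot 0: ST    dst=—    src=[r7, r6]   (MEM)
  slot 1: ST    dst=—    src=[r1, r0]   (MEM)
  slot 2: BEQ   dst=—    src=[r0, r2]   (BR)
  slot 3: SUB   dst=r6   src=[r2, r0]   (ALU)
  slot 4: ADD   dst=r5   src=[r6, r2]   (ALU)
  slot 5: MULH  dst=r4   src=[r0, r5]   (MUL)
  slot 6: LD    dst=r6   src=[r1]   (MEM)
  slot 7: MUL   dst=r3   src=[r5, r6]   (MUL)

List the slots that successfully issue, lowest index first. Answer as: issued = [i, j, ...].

issued = [0, 2, 3]

slot 0 (MEM): ISSUE — free A1,Mu2,Ld0,B1 rp5 wp3
slot 1 (MEM): stall FU — free A1,Mu2,Ld0,B1 rp5 wp3
slot 2 (BR): ISSUE — free A1,Mu2,Ld0,B0 rp3 wp3
slot 3 (ALU): ISSUE — free A0,Mu2,Ld0,B0 rp1 wp2
slot 4 (ALU): stall FU — free A0,Mu2,Ld0,B0 rp1 wp2
slot 5 (MUL): stall RD_PORT — free A0,Mu2,Ld0,B0 rp1 wp2
slot 6 (MEM): stall FU — free A0,Mu2,Ld0,B0 rp1 wp2
slot 7 (MUL): stall RD_PORT — free A0,Mu2,Ld0,B0 rp1 wp2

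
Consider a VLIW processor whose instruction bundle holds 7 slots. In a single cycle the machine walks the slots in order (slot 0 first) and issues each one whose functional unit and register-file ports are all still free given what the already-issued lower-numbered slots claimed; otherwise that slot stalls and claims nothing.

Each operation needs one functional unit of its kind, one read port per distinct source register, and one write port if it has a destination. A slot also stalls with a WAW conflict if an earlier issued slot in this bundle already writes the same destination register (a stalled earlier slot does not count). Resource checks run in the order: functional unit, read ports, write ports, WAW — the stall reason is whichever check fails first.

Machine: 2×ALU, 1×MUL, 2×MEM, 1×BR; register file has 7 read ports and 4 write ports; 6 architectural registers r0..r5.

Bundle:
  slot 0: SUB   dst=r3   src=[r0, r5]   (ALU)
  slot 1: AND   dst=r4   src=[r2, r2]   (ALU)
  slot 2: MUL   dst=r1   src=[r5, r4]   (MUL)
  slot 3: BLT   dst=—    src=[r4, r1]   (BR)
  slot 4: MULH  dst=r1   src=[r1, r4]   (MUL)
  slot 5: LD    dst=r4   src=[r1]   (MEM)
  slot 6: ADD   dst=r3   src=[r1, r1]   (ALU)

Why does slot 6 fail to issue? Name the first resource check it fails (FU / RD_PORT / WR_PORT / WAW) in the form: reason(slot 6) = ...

  0. ALU→r3 ⇒ go  {1A/1Mu/2Ld/1B | 5r 3w}
  1. ALU→r4 ⇒ go  {0A/1Mu/2Ld/1B | 4r 2w}
  2. MUL→r1 ⇒ go  {0A/0Mu/2Ld/1B | 2r 1w}
  3. BR ⇒ go  {0A/0Mu/2Ld/0B | 0r 1w}
  4. MUL→r1 ⇒ no(FU)  {0A/0Mu/2Ld/0B | 0r 1w}
  5. MEM→r4 ⇒ no(RD_PORT)  {0A/0Mu/2Ld/0B | 0r 1w}
  6. ALU→r3 ⇒ no(FU)  {0A/0Mu/2Ld/0B | 0r 1w}

reason(slot 6) = FU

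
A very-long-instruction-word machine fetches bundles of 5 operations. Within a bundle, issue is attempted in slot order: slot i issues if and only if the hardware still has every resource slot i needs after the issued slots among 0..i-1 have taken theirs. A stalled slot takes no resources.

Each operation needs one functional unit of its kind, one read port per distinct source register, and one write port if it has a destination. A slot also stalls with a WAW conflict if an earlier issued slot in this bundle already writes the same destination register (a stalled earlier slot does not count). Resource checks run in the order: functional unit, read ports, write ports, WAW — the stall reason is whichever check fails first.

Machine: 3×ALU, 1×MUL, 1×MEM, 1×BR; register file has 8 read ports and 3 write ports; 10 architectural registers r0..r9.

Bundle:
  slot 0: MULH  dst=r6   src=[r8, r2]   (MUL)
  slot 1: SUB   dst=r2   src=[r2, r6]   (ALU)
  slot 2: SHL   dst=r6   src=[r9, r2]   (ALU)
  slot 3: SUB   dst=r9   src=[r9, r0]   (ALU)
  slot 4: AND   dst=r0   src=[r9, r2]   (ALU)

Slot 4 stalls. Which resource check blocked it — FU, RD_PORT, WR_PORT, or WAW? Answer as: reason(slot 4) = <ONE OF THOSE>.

  0. MUL→r6 ⇒ go  {3A/0Mu/1Ld/1B | 6r 2w}
  1. ALU→r2 ⇒ go  {2A/0Mu/1Ld/1B | 4r 1w}
  2. ALU→r6 ⇒ no(WAW)  {2A/0Mu/1Ld/1B | 4r 1w}
  3. ALU→r9 ⇒ go  {1A/0Mu/1Ld/1B | 2r 0w}
  4. ALU→r0 ⇒ no(WR_PORT)  {1A/0Mu/1Ld/1B | 2r 0w}

reason(slot 4) = WR_PORT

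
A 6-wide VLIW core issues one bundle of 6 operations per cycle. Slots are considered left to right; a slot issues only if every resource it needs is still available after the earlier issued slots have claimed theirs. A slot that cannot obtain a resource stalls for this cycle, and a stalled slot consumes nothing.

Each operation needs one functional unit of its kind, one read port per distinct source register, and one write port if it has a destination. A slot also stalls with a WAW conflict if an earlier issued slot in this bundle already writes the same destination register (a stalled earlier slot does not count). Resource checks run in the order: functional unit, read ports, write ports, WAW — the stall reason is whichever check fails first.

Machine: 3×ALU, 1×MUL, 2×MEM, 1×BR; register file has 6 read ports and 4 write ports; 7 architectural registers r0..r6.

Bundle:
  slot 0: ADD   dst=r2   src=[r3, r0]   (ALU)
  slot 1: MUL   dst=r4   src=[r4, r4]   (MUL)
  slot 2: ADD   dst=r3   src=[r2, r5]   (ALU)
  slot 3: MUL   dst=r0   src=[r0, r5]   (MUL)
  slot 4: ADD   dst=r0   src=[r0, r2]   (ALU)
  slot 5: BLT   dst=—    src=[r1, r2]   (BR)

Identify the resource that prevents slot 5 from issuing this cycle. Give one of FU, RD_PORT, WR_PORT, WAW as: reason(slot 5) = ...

[0] ALU needs rd=2 wr=1: ok; after: ALU=2 MUL=1 MEM=2 BR=1, R=4, W=3
[1] MUL needs rd=1 wr=1: ok; after: ALU=2 MUL=0 MEM=2 BR=1, R=3, W=2
[2] ALU needs rd=2 wr=1: ok; after: ALU=1 MUL=0 MEM=2 BR=1, R=1, W=1
[3] MUL needs rd=2 wr=1: FU; after: ALU=1 MUL=0 MEM=2 BR=1, R=1, W=1
[4] ALU needs rd=2 wr=1: RD_PORT; after: ALU=1 MUL=0 MEM=2 BR=1, R=1, W=1
[5] BR needs rd=2 wr=0: RD_PORT; after: ALU=1 MUL=0 MEM=2 BR=1, R=1, W=1

reason(slot 5) = RD_PORT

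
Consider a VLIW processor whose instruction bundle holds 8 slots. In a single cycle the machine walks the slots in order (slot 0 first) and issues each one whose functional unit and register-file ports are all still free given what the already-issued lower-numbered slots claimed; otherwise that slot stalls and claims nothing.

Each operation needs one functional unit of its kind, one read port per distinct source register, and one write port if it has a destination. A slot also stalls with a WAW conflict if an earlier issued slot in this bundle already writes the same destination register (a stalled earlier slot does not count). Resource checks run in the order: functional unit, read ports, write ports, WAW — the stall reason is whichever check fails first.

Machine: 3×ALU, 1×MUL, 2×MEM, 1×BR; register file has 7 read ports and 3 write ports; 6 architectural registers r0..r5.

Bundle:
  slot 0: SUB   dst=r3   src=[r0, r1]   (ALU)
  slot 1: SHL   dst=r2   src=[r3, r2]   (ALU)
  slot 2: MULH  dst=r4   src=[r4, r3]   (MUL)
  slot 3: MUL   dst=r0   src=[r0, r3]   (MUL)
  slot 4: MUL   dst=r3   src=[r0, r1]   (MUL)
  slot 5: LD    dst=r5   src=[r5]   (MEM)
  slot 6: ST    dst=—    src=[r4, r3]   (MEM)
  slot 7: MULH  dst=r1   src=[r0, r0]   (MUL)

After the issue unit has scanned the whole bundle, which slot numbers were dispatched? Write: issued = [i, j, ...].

slot 0 (ALU): ISSUE — free A2,Mu1,Ld2,B1 rp5 wp2
slot 1 (ALU): ISSUE — free A1,Mu1,Ld2,B1 rp3 wp1
slot 2 (MUL): ISSUE — free A1,Mu0,Ld2,B1 rp1 wp0
slot 3 (MUL): stall FU — free A1,Mu0,Ld2,B1 rp1 wp0
slot 4 (MUL): stall FU — free A1,Mu0,Ld2,B1 rp1 wp0
slot 5 (MEM): stall WR_PORT — free A1,Mu0,Ld2,B1 rp1 wp0
slot 6 (MEM): stall RD_PORT — free A1,Mu0,Ld2,B1 rp1 wp0
slot 7 (MUL): stall FU — free A1,Mu0,Ld2,B1 rp1 wp0

issued = [0, 1, 2]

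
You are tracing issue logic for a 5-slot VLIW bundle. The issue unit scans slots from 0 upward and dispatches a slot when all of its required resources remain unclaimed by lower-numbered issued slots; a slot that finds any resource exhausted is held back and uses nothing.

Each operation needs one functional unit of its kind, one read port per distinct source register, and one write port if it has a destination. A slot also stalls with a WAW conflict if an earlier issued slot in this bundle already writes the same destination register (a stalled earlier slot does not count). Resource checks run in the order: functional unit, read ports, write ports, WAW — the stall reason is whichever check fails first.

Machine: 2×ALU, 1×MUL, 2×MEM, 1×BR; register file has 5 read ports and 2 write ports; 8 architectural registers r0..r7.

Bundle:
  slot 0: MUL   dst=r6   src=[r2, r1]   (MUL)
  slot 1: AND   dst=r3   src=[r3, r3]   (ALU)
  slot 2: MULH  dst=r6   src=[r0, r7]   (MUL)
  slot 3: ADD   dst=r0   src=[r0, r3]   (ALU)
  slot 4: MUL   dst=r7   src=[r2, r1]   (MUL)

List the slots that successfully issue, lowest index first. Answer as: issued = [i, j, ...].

issued = [0, 1]

#0 MUL src=r2,r1 dispatched  <A:2 Mu:0 Ld:2 B:1 rd:3 wr:1>
#1 ALU src=r3,r3 dispatched  <A:1 Mu:0 Ld:2 B:1 rd:2 wr:0>
#2 MUL src=r0,r7 held:FU  <A:1 Mu:0 Ld:2 B:1 rd:2 wr:0>
#3 ALU src=r0,r3 held:WR_PORT  <A:1 Mu:0 Ld:2 B:1 rd:2 wr:0>
#4 MUL src=r2,r1 held:FU  <A:1 Mu:0 Ld:2 B:1 rd:2 wr:0>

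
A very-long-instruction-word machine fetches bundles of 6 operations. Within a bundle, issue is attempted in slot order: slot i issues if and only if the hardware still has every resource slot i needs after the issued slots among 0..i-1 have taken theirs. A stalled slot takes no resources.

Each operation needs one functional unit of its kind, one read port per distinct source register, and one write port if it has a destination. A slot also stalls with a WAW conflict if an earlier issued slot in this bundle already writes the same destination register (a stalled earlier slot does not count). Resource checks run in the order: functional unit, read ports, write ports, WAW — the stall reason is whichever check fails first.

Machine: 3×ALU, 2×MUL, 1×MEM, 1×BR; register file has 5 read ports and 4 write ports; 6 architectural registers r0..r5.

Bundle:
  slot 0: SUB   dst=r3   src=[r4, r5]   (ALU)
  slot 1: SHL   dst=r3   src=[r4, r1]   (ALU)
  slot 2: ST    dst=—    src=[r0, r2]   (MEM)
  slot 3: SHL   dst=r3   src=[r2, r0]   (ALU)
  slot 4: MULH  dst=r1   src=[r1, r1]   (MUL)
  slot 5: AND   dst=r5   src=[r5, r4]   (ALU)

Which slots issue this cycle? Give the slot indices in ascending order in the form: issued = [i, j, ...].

#0 ALU src=r4,r5 dispatched  <A:2 Mu:2 Ld:1 B:1 rd:3 wr:3>
#1 ALU src=r4,r1 held:WAW  <A:2 Mu:2 Ld:1 B:1 rd:3 wr:3>
#2 MEM src=r0,r2 dispatched  <A:2 Mu:2 Ld:0 B:1 rd:1 wr:3>
#3 ALU src=r2,r0 held:RD_PORT  <A:2 Mu:2 Ld:0 B:1 rd:1 wr:3>
#4 MUL src=r1,r1 dispatched  <A:2 Mu:1 Ld:0 B:1 rd:0 wr:2>
#5 ALU src=r5,r4 held:RD_PORT  <A:2 Mu:1 Ld:0 B:1 rd:0 wr:2>

issued = [0, 2, 4]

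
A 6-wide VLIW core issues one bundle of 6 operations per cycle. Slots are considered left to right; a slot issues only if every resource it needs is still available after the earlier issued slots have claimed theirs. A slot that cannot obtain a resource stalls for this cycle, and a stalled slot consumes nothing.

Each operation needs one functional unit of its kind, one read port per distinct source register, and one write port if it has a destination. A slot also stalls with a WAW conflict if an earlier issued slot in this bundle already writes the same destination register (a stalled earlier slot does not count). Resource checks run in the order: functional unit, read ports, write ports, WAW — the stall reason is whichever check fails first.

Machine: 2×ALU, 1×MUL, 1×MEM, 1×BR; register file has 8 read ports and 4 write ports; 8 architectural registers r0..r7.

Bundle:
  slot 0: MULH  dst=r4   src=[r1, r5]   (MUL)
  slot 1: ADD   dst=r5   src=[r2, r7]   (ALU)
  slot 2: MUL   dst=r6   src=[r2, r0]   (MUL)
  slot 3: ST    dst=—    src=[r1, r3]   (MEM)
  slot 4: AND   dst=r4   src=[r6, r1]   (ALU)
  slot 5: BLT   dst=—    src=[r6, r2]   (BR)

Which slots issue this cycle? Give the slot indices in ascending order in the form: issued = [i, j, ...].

  0. MUL→r4 ⇒ go  {2A/0Mu/1Ld/1B | 6r 3w}
  1. ALU→r5 ⇒ go  {1A/0Mu/1Ld/1B | 4r 2w}
  2. MUL→r6 ⇒ no(FU)  {1A/0Mu/1Ld/1B | 4r 2w}
  3. MEM ⇒ go  {1A/0Mu/0Ld/1B | 2r 2w}
  4. ALU→r4 ⇒ no(WAW)  {1A/0Mu/0Ld/1B | 2r 2w}
  5. BR ⇒ go  {1A/0Mu/0Ld/0B | 0r 2w}

issued = [0, 1, 3, 5]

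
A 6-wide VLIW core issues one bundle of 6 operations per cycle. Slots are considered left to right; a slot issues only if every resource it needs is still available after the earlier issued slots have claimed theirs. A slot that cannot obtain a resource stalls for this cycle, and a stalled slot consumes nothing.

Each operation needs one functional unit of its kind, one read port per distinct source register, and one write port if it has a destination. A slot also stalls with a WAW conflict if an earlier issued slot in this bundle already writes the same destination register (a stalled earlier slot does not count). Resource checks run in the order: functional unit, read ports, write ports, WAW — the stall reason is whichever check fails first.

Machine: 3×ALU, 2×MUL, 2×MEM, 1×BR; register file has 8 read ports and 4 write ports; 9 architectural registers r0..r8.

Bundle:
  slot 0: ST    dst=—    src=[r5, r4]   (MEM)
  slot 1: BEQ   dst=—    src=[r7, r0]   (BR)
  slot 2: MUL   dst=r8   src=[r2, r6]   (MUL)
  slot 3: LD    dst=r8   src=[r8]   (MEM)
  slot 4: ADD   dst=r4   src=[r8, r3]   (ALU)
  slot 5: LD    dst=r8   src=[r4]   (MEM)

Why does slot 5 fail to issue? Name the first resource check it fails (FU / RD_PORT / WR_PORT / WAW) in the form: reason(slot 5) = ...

#0 MEM src=r5,r4 dispatched  <A:3 Mu:2 Ld:1 B:1 rd:6 wr:4>
#1 BR src=r7,r0 dispatched  <A:3 Mu:2 Ld:1 B:0 rd:4 wr:4>
#2 MUL src=r2,r6 dispatched  <A:3 Mu:1 Ld:1 B:0 rd:2 wr:3>
#3 MEM src=r8 held:WAW  <A:3 Mu:1 Ld:1 B:0 rd:2 wr:3>
#4 ALU src=r8,r3 dispatched  <A:2 Mu:1 Ld:1 B:0 rd:0 wr:2>
#5 MEM src=r4 held:RD_PORT  <A:2 Mu:1 Ld:1 B:0 rd:0 wr:2>

reason(slot 5) = RD_PORT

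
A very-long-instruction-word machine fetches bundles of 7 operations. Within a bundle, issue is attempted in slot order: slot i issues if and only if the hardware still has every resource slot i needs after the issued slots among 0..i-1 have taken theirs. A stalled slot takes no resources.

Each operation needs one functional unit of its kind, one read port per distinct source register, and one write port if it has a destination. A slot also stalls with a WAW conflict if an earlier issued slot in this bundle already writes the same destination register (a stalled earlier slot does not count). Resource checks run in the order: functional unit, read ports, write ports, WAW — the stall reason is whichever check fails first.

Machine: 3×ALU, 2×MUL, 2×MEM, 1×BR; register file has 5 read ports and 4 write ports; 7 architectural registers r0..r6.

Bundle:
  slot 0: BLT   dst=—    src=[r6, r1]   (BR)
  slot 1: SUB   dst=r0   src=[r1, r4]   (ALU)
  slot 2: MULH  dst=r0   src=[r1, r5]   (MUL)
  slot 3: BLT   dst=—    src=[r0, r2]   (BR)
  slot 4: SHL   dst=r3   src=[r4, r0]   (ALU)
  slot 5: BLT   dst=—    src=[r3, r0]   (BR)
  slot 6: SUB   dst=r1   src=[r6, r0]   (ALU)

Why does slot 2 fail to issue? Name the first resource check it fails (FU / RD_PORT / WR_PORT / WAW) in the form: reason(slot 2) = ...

(0) want 1×BR +2rd +0wr — yes → AL3|MU2|ME2|BR0|rd3|wr4
(1) want 1×ALU +2rd +1wr — yes → AL2|MU2|ME2|BR0|rd1|wr3
(2) want 1×MUL +2rd +1wr — RD_PORT → AL2|MU2|ME2|BR0|rd1|wr3
(3) want 1×BR +2rd +0wr — FU → AL2|MU2|ME2|BR0|rd1|wr3
(4) want 1×ALU +2rd +1wr — RD_PORT → AL2|MU2|ME2|BR0|rd1|wr3
(5) want 1×BR +2rd +0wr — FU → AL2|MU2|ME2|BR0|rd1|wr3
(6) want 1×ALU +2rd +1wr — RD_PORT → AL2|MU2|ME2|BR0|rd1|wr3

reason(slot 2) = RD_PORT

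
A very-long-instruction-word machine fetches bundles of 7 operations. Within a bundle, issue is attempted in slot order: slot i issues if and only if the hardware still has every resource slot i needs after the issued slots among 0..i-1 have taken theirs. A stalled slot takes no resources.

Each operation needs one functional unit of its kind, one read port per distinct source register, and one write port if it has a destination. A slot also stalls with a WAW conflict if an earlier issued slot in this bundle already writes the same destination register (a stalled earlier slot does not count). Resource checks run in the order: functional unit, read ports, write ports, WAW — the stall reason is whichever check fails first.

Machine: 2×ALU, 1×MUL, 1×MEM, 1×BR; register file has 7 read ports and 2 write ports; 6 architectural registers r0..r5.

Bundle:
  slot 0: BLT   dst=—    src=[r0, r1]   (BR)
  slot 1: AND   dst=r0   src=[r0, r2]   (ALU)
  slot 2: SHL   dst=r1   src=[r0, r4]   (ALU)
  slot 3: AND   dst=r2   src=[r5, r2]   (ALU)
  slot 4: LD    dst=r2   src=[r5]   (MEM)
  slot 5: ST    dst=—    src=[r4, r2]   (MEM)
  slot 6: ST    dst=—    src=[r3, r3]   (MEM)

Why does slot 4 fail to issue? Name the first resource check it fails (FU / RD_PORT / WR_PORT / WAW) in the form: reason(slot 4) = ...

(0) want 1×BR +2rd +0wr — yes → AL2|MU1|ME1|BR0|rd5|wr2
(1) want 1×ALU +2rd +1wr — yes → AL1|MU1|ME1|BR0|rd3|wr1
(2) want 1×ALU +2rd +1wr — yes → AL0|MU1|ME1|BR0|rd1|wr0
(3) want 1×ALU +2rd +1wr — FU → AL0|MU1|ME1|BR0|rd1|wr0
(4) want 1×MEM +1rd +1wr — WR_PORT → AL0|MU1|ME1|BR0|rd1|wr0
(5) want 1×MEM +2rd +0wr — RD_PORT → AL0|MU1|ME1|BR0|rd1|wr0
(6) want 1×MEM +1rd +0wr — yes → AL0|MU1|ME0|BR0|rd0|wr0

reason(slot 4) = WR_PORT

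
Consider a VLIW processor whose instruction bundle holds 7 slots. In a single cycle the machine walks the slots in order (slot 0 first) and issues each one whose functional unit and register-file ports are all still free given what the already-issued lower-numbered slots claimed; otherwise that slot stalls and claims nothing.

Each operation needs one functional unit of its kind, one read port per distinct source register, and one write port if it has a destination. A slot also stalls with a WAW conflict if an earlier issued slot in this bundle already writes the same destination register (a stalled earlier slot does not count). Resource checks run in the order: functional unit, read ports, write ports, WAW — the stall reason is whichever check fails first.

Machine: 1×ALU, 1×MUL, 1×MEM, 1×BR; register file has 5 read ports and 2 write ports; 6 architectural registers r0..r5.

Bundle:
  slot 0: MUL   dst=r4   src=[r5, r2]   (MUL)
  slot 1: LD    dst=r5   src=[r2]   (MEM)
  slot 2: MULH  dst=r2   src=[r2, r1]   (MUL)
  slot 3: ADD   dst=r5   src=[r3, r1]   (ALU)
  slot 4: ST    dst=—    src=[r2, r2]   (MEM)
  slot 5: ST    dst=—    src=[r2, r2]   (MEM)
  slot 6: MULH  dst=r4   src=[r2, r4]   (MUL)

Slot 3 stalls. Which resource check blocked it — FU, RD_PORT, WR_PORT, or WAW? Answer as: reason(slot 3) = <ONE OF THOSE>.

(0) want 1×MUL +2rd +1wr — yes → AL1|MU0|ME1|BR1|rd3|wr1
(1) want 1×MEM +1rd +1wr — yes → AL1|MU0|ME0|BR1|rd2|wr0
(2) want 1×MUL +2rd +1wr — FU → AL1|MU0|ME0|BR1|rd2|wr0
(3) want 1×ALU +2rd +1wr — WR_PORT → AL1|MU0|ME0|BR1|rd2|wr0
(4) want 1×MEM +1rd +0wr — FU → AL1|MU0|ME0|BR1|rd2|wr0
(5) want 1×MEM +1rd +0wr — FU → AL1|MU0|ME0|BR1|rd2|wr0
(6) want 1×MUL +2rd +1wr — FU → AL1|MU0|ME0|BR1|rd2|wr0

reason(slot 3) = WR_PORT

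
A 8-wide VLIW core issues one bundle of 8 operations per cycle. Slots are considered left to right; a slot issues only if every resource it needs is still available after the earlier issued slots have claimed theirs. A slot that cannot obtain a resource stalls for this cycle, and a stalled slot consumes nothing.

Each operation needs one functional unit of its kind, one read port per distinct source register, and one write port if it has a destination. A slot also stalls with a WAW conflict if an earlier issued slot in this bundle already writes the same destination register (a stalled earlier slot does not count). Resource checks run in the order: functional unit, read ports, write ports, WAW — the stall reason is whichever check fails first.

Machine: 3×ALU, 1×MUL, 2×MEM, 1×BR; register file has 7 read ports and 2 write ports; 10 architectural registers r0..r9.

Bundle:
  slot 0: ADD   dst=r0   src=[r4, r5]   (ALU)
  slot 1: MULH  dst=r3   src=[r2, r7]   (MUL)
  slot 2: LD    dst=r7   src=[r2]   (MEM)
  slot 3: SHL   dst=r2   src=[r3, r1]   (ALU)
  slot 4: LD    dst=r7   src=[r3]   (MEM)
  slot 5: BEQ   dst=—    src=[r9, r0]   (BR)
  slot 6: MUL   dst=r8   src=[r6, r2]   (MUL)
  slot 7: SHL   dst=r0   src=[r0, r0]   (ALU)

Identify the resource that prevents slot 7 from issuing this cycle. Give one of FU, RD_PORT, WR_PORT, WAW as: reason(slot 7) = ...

reason(slot 7) = WR_PORT

  0. ALU→r0 ⇒ go  {2A/1Mu/2Ld/1B | 5r 1w}
  1. MUL→r3 ⇒ go  {2A/0Mu/2Ld/1B | 3r 0w}
  2. MEM→r7 ⇒ no(WR_PORT)  {2A/0Mu/2Ld/1B | 3r 0w}
  3. ALU→r2 ⇒ no(WR_PORT)  {2A/0Mu/2Ld/1B | 3r 0w}
  4. MEM→r7 ⇒ no(WR_PORT)  {2A/0Mu/2Ld/1B | 3r 0w}
  5. BR ⇒ go  {2A/0Mu/2Ld/0B | 1r 0w}
  6. MUL→r8 ⇒ no(FU)  {2A/0Mu/2Ld/0B | 1r 0w}
  7. ALU→r0 ⇒ no(WR_PORT)  {2A/0Mu/2Ld/0B | 1r 0w}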